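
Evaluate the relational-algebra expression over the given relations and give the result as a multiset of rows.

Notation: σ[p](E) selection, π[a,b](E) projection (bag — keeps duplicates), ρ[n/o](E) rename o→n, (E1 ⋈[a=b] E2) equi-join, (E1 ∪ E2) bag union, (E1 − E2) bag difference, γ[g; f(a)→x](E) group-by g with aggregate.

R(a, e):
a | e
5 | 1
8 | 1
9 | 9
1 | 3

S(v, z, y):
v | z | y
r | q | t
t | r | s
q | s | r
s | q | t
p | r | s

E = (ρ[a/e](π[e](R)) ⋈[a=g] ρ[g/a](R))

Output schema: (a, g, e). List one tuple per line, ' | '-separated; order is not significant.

Stepwise |·|:
  R → 4
  π[e](R) → 4
  ρ[a/e](π[e](R)) → 4
  R → 4
  ρ[g/a](R) → 4
  (ρ[a/e](π[e](R)) ⋈[a=g] ρ[g/a](R)) → 3

== RESULT ==
a | g | e
1 | 1 | 3
1 | 1 | 3
9 | 9 | 9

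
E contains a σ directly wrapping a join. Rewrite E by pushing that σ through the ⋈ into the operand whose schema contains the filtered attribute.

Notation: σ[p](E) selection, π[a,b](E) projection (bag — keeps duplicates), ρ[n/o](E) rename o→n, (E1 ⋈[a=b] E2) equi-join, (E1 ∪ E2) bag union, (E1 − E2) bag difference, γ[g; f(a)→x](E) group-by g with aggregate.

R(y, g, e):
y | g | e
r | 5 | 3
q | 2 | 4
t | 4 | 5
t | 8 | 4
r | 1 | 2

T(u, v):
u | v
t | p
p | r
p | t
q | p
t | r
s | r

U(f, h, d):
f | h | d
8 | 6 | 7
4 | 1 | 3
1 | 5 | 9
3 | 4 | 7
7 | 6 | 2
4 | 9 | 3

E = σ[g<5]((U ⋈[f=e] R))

σ filters on g, owned by the right side.
E' = (U ⋈[f=e] σ[g<5](R))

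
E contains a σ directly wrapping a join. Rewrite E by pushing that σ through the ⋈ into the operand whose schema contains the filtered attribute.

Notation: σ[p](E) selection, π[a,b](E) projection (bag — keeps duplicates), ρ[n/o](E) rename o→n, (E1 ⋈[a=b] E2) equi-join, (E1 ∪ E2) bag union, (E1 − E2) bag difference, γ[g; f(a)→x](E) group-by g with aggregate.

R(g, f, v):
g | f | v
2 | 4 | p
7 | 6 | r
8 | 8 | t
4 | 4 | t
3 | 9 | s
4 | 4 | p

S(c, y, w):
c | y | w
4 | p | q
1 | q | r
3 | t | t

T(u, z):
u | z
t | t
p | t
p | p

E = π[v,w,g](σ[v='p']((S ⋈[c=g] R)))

σ filters on v, owned by the right side.
E' = π[v,w,g]((S ⋈[c=g] σ[v='p'](R)))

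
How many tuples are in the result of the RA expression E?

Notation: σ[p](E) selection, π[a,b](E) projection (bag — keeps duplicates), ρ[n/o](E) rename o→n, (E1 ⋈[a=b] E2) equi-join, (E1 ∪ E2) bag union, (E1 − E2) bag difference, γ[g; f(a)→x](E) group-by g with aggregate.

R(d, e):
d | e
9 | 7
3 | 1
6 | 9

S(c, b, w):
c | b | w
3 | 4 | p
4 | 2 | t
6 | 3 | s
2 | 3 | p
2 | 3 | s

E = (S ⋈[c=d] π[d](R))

Per-node cardinality:
  S → 5
  R → 3
  π[d](R) → 3
  (S ⋈[c=d] π[d](R)) → 2

|E| = 2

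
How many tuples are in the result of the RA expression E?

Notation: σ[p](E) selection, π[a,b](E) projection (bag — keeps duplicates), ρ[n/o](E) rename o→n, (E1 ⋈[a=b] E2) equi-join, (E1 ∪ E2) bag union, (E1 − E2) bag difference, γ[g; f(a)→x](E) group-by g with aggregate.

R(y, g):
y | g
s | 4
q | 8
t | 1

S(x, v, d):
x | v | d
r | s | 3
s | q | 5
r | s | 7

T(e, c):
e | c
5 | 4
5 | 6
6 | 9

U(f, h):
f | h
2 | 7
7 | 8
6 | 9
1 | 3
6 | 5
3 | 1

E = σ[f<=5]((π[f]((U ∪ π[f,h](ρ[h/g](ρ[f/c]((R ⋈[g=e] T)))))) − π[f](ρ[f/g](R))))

Stepwise |·|:
  U → 6
  R → 3
  T → 3
  (R ⋈[g=e] T) → 0
  ρ[f/c]((R ⋈[g=e] T)) → 0
  ρ[h/g](ρ[f/c]((R ⋈[g=e] T))) → 0
  π[f,h](ρ[h/g](ρ[f/c]((R ⋈[g=e] T)))) → 0
  (U ∪ π[f,h](ρ[h/g](ρ[f/c]((R ⋈[g=e] T))))) → 6
  π[f]((U ∪ π[f,h](ρ[h/g](ρ[f/c]((R ⋈[g=e] T)))))) → 6
  R → 3
  ρ[f/g](R) → 3
  π[f](ρ[f/g](R)) → 3
  (π[f]((U ∪ π[f,h](ρ[h/g](ρ[f/c]((R ⋈[g=e] T)))))) − π[f](ρ[f/g](R))) → 5
  σ[f<=5]((π[f]((U ∪ π[f,h](ρ[h/g](ρ[f/c]((R ⋈[g=e] T)))))) − π[f](ρ[f/g](R)))) → 2

|E| = 2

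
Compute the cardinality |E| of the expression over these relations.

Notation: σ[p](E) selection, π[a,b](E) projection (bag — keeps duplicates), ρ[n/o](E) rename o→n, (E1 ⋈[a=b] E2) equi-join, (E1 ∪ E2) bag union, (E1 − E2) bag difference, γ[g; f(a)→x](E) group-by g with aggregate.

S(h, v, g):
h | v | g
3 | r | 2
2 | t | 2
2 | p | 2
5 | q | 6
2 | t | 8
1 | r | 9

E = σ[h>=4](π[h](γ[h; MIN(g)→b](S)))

Per-node cardinality:
  S → 6
  γ[h; MIN(g)→b](S) → 4
  π[h](γ[h; MIN(g)→b](S)) → 4
  σ[h>=4](π[h](γ[h; MIN(g)→b](S))) → 1

|E| = 1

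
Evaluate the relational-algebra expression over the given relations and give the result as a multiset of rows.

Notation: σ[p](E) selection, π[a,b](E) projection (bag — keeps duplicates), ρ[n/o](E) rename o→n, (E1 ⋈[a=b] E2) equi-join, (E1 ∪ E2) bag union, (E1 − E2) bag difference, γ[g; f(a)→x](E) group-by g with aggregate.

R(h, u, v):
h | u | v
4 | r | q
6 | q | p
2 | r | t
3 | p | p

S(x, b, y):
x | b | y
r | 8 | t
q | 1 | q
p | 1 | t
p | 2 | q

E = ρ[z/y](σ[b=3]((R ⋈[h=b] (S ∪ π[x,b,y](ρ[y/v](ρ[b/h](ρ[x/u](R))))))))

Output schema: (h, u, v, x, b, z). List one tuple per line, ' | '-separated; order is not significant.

Stepwise |·|:
  R → 4
  S → 4
  R → 4
  ρ[x/u](R) → 4
  ρ[b/h](ρ[x/u](R)) → 4
  ρ[y/v](ρ[b/h](ρ[x/u](R))) → 4
  π[x,b,y](ρ[y/v](ρ[b/h](ρ[x/u](R)))) → 4
  (S ∪ π[x,b,y](ρ[y/v](ρ[b/h](ρ[x/u](R))))) → 8
  (R ⋈[h=b] (S ∪ π[x,b,y](ρ[y/v](ρ[b/h](ρ[x/u](R)))))) → 5
  σ[b=3]((R ⋈[h=b] (S ∪ π[x,b,y](ρ[y/v](ρ[b/h](ρ[x/u](R))))))) → 1
  ρ[z/y](σ[b=3]((R ⋈[h=b] (S ∪ π[x,b,y](ρ[y/v](ρ[b/h](ρ[x/u](R)))))))) → 1

== RESULT ==
h | u | v | x | b | z
3 | p | p | p | 3 | p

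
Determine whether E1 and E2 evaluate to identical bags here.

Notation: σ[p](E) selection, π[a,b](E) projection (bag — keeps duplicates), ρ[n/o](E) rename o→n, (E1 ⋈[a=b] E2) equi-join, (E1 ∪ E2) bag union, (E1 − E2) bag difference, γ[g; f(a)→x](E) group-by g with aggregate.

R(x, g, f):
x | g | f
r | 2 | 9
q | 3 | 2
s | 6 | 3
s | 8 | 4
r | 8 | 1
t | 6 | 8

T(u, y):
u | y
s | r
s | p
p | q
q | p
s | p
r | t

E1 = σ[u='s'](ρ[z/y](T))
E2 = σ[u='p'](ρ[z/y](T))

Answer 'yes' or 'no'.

E1 subexpression sizes:
  T → 6
  ρ[z/y](T) → 6
  σ[u='s'](ρ[z/y](T)) → 3
E2 subexpression sizes:
  T → 6
  ρ[z/y](T) → 6
  σ[u='p'](ρ[z/y](T)) → 1

E1 result:
u | z
s | p
s | p
s | r
E2 result:
u | z
p | q
Witness: ('s', 'r') appears 1× in E1 but 0× in E2.

no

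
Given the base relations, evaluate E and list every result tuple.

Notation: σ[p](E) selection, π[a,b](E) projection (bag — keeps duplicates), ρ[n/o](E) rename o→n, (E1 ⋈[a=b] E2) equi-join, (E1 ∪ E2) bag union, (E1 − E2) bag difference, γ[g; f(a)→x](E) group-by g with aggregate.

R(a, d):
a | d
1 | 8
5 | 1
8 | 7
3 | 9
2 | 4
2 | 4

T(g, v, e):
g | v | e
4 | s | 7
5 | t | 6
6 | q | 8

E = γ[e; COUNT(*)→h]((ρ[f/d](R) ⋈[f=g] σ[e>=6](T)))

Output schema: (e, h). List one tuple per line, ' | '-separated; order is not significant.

Subexpression sizes:
  R → 6
  ρ[f/d](R) → 6
  T → 3
  σ[e>=6](T) → 3
  (ρ[f/d](R) ⋈[f=g] σ[e>=6](T)) → 2
  γ[e; COUNT(*)→h]((ρ[f/d](R) ⋈[f=g] σ[e>=6](T))) → 1

== RESULT ==
e | h
7 | 2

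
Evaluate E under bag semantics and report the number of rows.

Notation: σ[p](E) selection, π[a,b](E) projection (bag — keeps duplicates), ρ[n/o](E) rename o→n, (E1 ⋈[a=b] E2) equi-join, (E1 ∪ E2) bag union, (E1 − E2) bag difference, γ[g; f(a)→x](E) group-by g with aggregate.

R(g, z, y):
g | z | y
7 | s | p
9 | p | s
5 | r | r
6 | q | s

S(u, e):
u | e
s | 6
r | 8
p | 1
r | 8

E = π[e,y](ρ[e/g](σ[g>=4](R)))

Subexpression sizes:
  R → 4
  σ[g>=4](R) → 4
  ρ[e/g](σ[g>=4](R)) → 4
  π[e,y](ρ[e/g](σ[g>=4](R))) → 4

|E| = 4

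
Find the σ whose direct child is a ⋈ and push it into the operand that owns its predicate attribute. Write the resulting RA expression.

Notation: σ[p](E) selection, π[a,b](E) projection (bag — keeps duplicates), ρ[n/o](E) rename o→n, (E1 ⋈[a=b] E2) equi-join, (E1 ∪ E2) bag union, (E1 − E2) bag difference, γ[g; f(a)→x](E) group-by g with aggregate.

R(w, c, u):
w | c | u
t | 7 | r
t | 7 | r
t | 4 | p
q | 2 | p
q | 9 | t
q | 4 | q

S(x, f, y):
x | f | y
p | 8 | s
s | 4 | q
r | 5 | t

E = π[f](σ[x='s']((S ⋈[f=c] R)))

σ filters on x, owned by the left side.
E' = π[f]((σ[x='s'](S) ⋈[f=c] R))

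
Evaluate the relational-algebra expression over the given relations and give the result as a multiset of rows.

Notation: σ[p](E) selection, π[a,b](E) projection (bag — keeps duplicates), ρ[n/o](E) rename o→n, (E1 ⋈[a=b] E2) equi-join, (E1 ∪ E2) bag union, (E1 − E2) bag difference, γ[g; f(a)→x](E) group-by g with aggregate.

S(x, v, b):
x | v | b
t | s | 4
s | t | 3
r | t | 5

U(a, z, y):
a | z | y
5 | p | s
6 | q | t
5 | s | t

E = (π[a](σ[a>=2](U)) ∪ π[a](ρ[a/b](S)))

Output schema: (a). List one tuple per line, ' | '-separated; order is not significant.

Row counts bottom-up:
  U → 3
  σ[a>=2](U) → 3
  π[a](σ[a>=2](U)) → 3
  S → 3
  ρ[a/b](S) → 3
  π[a](ρ[a/b](S)) → 3
  (π[a](σ[a>=2](U)) ∪ π[a](ρ[a/b](S))) → 6

== RESULT ==
a
3
4
5
5
5
6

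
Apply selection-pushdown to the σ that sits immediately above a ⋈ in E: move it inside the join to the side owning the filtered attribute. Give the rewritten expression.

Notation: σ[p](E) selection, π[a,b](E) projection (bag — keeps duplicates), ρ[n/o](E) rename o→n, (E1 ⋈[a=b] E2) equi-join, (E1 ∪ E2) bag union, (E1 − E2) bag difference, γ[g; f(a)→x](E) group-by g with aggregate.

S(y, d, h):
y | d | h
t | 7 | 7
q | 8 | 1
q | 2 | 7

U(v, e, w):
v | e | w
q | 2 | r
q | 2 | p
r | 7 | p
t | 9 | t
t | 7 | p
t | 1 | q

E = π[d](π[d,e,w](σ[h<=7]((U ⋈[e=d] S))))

σ filters on h, owned by the right side.
E' = π[d](π[d,e,w]((U ⋈[e=d] σ[h<=7](S))))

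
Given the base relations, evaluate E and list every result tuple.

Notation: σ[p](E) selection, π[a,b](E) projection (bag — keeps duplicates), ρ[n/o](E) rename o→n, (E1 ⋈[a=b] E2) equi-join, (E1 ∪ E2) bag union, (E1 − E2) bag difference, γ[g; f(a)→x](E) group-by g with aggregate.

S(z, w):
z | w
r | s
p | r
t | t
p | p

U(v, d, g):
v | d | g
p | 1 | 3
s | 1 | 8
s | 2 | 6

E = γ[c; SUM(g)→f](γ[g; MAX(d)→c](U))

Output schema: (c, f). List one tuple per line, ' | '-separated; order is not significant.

Stepwise |·|:
  U → 3
  γ[g; MAX(d)→c](U) → 3
  γ[c; SUM(g)→f](γ[g; MAX(d)→c](U)) → 2

== RESULT ==
c | f
1 | 11
2 | 6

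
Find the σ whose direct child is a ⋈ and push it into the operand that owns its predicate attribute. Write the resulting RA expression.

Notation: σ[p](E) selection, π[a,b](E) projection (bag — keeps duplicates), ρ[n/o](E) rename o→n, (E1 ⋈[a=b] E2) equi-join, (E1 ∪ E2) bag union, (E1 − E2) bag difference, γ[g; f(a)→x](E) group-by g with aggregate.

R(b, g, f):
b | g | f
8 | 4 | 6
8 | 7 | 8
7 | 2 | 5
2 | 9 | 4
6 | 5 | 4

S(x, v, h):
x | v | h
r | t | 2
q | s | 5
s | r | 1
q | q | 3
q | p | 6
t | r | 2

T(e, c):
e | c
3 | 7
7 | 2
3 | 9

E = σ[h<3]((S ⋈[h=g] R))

σ filters on h, owned by the left side.
E' = (σ[h<3](S) ⋈[h=g] R)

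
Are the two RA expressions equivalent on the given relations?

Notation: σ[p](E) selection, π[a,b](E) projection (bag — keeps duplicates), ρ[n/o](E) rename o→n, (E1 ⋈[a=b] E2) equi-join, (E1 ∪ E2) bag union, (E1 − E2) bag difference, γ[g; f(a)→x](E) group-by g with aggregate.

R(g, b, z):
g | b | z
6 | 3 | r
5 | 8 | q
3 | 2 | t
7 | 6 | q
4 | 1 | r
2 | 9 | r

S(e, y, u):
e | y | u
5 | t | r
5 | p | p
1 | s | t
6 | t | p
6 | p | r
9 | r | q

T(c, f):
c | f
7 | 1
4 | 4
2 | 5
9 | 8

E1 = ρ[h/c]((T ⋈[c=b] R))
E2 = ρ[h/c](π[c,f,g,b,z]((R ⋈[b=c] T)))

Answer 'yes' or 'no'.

E1 subexpression sizes:
  T → 4
  R → 6
  (T ⋈[c=b] R) → 2
  ρ[h/c]((T ⋈[c=b] R)) → 2
E2 subexpression sizes:
  R → 6
  T → 4
  (R ⋈[b=c] T) → 2
  π[c,f,g,b,z]((R ⋈[b=c] T)) → 2
  ρ[h/c](π[c,f,g,b,z]((R ⋈[b=c] T))) → 2

E1 and E2 produce the same multiset:
h | f | g | b | z
2 | 5 | 3 | 2 | t
9 | 8 | 2 | 9 | r

yes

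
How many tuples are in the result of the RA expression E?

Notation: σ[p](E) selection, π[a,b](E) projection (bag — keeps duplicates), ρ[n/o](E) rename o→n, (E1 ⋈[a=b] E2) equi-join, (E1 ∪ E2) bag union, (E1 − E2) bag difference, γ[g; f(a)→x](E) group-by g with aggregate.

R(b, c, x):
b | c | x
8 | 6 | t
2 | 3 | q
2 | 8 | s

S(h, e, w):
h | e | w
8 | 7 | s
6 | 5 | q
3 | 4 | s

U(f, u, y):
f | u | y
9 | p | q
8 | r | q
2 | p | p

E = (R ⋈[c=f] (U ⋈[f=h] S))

Row counts bottom-up:
  R → 3
  U → 3
  S → 3
  (U ⋈[f=h] S) → 1
  (R ⋈[c=f] (U ⋈[f=h] S)) → 1

|E| = 1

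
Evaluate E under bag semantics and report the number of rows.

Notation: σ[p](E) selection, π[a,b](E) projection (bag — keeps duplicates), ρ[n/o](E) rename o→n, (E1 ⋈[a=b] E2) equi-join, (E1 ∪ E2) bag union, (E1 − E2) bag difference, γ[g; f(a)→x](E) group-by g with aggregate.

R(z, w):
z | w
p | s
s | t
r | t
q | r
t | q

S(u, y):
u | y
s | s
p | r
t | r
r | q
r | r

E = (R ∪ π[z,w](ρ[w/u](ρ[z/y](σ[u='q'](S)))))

Stepwise |·|:
  R → 5
  S → 5
  σ[u='q'](S) → 0
  ρ[z/y](σ[u='q'](S)) → 0
  ρ[w/u](ρ[z/y](σ[u='q'](S))) → 0
  π[z,w](ρ[w/u](ρ[z/y](σ[u='q'](S)))) → 0
  (R ∪ π[z,w](ρ[w/u](ρ[z/y](σ[u='q'](S))))) → 5

|E| = 5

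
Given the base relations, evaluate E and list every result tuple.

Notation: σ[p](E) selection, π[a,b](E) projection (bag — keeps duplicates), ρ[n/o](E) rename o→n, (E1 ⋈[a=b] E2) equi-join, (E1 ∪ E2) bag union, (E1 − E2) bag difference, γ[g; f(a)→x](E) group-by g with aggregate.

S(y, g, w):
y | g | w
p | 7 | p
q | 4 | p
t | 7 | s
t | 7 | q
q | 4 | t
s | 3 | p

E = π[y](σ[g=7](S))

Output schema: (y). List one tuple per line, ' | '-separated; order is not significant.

Subexpression sizes:
  S → 6
  σ[g=7](S) → 3
  π[y](σ[g=7](S)) → 3

== RESULT ==
y
p
t
t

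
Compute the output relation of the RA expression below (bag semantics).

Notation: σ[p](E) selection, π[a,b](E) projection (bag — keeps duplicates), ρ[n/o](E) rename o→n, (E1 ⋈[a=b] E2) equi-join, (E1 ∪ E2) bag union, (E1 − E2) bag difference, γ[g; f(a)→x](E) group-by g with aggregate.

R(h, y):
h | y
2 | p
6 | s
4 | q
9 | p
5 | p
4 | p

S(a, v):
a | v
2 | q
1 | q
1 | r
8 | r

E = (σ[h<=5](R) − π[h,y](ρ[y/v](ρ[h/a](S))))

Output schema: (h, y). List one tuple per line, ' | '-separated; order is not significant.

Stepwise |·|:
  R → 6
  σ[h<=5](R) → 4
  S → 4
  ρ[h/a](S) → 4
  ρ[y/v](ρ[h/a](S)) → 4
  π[h,y](ρ[y/v](ρ[h/a](S))) → 4
  (σ[h<=5](R) − π[h,y](ρ[y/v](ρ[h/a](S)))) → 4

== RESULT ==
h | y
2 | p
4 | p
4 | q
5 | p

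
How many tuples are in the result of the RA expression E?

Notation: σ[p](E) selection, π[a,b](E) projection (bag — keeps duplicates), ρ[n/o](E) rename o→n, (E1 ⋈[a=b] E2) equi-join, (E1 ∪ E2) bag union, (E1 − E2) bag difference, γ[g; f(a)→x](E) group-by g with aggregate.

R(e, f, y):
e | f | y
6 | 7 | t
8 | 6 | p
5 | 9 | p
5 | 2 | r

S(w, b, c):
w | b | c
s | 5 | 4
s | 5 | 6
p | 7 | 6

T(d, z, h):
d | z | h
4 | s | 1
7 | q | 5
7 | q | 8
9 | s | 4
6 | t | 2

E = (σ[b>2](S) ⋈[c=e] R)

Row counts bottom-up:
  S → 3
  σ[b>2](S) → 3
  R → 4
  (σ[b>2](S) ⋈[c=e] R) → 2

|E| = 2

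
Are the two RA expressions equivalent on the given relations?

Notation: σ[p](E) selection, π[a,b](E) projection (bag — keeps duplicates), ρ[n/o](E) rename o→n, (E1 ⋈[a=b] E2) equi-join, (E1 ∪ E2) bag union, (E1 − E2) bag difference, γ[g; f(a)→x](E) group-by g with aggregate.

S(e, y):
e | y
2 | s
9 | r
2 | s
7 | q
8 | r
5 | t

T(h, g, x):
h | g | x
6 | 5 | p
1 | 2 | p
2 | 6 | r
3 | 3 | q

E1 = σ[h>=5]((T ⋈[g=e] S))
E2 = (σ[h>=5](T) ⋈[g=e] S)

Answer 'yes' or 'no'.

E1 stepwise |·|:
  T → 4
  S → 6
  (T ⋈[g=e] S) → 3
  σ[h>=5]((T ⋈[g=e] S)) → 1
E2 stepwise |·|:
  T → 4
  σ[h>=5](T) → 1
  S → 6
  (σ[h>=5](T) ⋈[g=e] S) → 1

E1 and E2 produce the same multiset:
h | g | x | e | y
6 | 5 | p | 5 | t

yes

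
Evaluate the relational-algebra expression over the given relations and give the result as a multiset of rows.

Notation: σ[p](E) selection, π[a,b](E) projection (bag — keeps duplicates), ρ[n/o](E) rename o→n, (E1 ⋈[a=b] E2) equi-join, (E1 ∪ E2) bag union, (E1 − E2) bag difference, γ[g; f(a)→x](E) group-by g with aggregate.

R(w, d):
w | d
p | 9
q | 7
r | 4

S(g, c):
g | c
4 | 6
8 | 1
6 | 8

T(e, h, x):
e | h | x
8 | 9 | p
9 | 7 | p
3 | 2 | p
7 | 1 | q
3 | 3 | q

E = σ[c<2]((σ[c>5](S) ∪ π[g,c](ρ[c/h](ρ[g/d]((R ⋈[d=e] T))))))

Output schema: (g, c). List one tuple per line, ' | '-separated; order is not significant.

Subexpression sizes:
  S → 3
  σ[c>5](S) → 2
  R → 3
  T → 5
  (R ⋈[d=e] T) → 2
  ρ[g/d]((R ⋈[d=e] T)) → 2
  ρ[c/h](ρ[g/d]((R ⋈[d=e] T))) → 2
  π[g,c](ρ[c/h](ρ[g/d]((R ⋈[d=e] T)))) → 2
  (σ[c>5](S) ∪ π[g,c](ρ[c/h](ρ[g/d]((R ⋈[d=e] T))))) → 4
  σ[c<2]((σ[c>5](S) ∪ π[g,c](ρ[c/h](ρ[g/d]((R ⋈[d=e] T)))))) → 1

== RESULT ==
g | c
7 | 1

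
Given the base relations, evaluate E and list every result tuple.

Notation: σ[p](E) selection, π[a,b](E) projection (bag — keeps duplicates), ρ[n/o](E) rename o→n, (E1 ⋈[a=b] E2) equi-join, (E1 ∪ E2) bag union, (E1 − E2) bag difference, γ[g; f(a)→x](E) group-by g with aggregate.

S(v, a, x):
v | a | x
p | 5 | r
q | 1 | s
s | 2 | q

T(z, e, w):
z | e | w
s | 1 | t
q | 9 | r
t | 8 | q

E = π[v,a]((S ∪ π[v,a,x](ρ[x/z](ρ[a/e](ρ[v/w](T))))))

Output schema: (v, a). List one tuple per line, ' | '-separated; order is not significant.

Per-node cardinality:
  S → 3
  T → 3
  ρ[v/w](T) → 3
  ρ[a/e](ρ[v/w](T)) → 3
  ρ[x/z](ρ[a/e](ρ[v/w](T))) → 3
  π[v,a,x](ρ[x/z](ρ[a/e](ρ[v/w](T)))) → 3
  (S ∪ π[v,a,x](ρ[x/z](ρ[a/e](ρ[v/w](T))))) → 6
  π[v,a]((S ∪ π[v,a,x](ρ[x/z](ρ[a/e](ρ[v/w](T)))))) → 6

== RESULT ==
v | a
p | 5
q | 1
q | 8
r | 9
s | 2
t | 1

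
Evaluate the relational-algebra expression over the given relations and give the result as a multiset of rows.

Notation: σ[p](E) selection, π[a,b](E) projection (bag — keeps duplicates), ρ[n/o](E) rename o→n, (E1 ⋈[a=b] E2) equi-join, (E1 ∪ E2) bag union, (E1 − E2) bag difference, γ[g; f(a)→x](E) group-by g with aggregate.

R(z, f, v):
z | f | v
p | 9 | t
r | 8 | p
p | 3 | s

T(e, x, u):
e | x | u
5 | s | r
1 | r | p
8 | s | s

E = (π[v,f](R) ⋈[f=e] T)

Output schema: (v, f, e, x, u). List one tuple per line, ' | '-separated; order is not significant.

Per-node cardinality:
  R → 3
  π[v,f](R) → 3
  T → 3
  (π[v,f](R) ⋈[f=e] T) → 1

== RESULT ==
v | f | e | x | u
p | 8 | 8 | s | s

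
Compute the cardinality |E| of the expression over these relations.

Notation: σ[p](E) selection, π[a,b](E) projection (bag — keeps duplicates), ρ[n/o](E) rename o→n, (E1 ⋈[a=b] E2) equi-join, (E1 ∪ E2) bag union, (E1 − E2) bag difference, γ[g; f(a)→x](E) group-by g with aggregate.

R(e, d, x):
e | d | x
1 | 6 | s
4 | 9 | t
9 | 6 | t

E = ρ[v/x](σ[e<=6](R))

Row counts bottom-up:
  R → 3
  σ[e<=6](R) → 2
  ρ[v/x](σ[e<=6](R)) → 2

|E| = 2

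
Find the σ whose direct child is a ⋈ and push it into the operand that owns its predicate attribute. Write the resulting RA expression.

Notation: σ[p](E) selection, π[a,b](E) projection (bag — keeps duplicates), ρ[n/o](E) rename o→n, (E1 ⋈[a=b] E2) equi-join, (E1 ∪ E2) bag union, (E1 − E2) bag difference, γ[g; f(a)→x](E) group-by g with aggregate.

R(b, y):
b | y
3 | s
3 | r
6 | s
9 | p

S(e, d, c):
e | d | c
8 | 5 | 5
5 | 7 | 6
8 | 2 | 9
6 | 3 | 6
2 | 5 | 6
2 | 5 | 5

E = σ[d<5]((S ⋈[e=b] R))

σ filters on d, owned by the left side.
E' = (σ[d<5](S) ⋈[e=b] R)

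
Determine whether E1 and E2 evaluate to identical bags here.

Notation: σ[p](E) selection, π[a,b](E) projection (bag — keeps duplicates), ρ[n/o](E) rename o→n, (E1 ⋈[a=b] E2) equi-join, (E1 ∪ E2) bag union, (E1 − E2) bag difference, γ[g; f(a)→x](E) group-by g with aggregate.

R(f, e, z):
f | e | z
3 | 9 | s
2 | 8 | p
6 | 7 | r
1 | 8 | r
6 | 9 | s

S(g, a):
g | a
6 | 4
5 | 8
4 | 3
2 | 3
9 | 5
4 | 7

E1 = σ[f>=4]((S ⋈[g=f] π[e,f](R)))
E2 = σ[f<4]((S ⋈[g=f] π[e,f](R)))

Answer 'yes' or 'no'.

E1 per-node cardinality:
  S → 6
  R → 5
  π[e,f](R) → 5
  (S ⋈[g=f] π[e,f](R)) → 3
  σ[f>=4]((S ⋈[g=f] π[e,f](R))) → 2
E2 per-node cardinality:
  S → 6
  R → 5
  π[e,f](R) → 5
  (S ⋈[g=f] π[e,f](R)) → 3
  σ[f<4]((S ⋈[g=f] π[e,f](R))) → 1

E1 result:
g | a | e | f
6 | 4 | 7 | 6
6 | 4 | 9 | 6
E2 result:
g | a | e | f
2 | 3 | 8 | 2
Witness: (6, 4, 9, 6) appears 1× in E1 but 0× in E2.

no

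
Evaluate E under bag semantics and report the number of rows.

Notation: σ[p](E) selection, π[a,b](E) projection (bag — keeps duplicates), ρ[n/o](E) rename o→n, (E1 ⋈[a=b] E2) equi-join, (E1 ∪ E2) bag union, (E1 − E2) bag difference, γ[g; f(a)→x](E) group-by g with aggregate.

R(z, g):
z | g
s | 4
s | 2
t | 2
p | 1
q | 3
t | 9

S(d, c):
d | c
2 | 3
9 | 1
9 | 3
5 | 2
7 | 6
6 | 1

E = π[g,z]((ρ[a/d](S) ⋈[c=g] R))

Per-node cardinality:
  S → 6
  ρ[a/d](S) → 6
  R → 6
  (ρ[a/d](S) ⋈[c=g] R) → 6
  π[g,z]((ρ[a/d](S) ⋈[c=g] R)) → 6

|E| = 6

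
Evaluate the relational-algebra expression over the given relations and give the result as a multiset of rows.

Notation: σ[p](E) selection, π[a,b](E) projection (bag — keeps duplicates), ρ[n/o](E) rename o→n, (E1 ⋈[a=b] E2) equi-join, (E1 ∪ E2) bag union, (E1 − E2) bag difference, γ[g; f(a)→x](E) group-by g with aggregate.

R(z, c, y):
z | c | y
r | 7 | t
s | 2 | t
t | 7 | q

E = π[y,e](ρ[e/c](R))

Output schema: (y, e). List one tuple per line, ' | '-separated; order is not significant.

Row counts bottom-up:
  R → 3
  ρ[e/c](R) → 3
  π[y,e](ρ[e/c](R)) → 3

== RESULT ==
y | e
q | 7
t | 2
t | 7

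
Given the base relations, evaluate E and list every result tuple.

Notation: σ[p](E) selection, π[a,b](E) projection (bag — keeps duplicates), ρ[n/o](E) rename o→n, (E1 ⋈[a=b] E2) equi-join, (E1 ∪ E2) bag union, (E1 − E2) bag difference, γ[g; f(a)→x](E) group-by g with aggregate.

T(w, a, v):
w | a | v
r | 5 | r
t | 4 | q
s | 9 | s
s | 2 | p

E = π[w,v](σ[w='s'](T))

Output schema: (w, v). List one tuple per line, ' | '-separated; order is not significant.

Per-node cardinality:
  T → 4
  σ[w='s'](T) → 2
  π[w,v](σ[w='s'](T)) → 2

== RESULT ==
w | v
s | p
s | s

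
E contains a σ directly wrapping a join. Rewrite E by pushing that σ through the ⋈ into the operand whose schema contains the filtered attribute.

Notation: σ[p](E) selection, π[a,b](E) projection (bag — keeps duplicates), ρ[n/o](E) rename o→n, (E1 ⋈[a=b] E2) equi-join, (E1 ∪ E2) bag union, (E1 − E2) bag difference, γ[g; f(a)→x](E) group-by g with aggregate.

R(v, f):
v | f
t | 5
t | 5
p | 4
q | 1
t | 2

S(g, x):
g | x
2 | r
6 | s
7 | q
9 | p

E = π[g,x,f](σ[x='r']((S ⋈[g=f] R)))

σ filters on x, owned by the left side.
E' = π[g,x,f]((σ[x='r'](S) ⋈[g=f] R))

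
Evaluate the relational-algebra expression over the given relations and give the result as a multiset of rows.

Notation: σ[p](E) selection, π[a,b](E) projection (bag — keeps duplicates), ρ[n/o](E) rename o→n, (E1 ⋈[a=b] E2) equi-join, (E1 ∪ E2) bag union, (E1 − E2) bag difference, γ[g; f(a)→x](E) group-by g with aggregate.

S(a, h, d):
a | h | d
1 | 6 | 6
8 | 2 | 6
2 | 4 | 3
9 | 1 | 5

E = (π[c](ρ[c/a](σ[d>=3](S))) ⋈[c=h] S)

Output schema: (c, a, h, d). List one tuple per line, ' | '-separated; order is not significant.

Row counts bottom-up:
  S → 4
  σ[d>=3](S) → 4
  ρ[c/a](σ[d>=3](S)) → 4
  π[c](ρ[c/a](σ[d>=3](S))) → 4
  S → 4
  (π[c](ρ[c/a](σ[d>=3](S))) ⋈[c=h] S) → 2

== RESULT ==
c | a | h | d
1 | 9 | 1 | 5
2 | 8 | 2 | 6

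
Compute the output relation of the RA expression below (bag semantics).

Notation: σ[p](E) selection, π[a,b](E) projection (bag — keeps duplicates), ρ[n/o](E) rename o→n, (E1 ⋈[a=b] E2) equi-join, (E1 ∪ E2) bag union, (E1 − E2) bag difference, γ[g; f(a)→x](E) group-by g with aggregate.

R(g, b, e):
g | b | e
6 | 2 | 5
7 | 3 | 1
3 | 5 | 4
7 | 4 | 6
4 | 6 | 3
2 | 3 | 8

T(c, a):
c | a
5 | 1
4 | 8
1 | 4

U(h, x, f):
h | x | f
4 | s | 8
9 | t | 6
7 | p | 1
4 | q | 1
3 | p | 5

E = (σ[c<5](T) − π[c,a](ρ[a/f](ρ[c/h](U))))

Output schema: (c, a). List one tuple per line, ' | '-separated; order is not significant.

Per-node cardinality:
  T → 3
  σ[c<5](T) → 2
  U → 5
  ρ[c/h](U) → 5
  ρ[a/f](ρ[c/h](U)) → 5
  π[c,a](ρ[a/f](ρ[c/h](U))) → 5
  (σ[c<5](T) − π[c,a](ρ[a/f](ρ[c/h](U)))) → 1

== RESULT ==
c | a
1 | 4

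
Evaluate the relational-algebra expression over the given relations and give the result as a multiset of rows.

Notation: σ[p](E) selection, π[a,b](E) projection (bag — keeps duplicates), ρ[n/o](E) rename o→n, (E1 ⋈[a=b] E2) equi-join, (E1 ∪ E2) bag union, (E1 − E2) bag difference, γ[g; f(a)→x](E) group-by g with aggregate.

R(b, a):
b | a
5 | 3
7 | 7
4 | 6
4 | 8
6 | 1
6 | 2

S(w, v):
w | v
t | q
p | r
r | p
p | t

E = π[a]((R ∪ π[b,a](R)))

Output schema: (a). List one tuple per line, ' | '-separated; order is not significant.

Row counts bottom-up:
  R → 6
  R → 6
  π[b,a](R) → 6
  (R ∪ π[b,a](R)) → 12
  π[a]((R ∪ π[b,a](R))) → 12

== RESULT ==
a
1
1
2
2
3
3
6
6
7
7
8
8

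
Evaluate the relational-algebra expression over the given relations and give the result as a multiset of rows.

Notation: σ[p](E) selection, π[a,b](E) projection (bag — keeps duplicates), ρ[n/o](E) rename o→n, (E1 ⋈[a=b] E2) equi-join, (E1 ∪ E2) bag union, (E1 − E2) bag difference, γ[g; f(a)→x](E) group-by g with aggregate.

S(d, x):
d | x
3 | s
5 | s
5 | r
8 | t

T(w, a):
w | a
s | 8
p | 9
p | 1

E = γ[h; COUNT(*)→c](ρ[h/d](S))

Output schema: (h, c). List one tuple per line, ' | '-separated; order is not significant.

Per-node cardinality:
  S → 4
  ρ[h/d](S) → 4
  γ[h; COUNT(*)→c](ρ[h/d](S)) → 3

== RESULT ==
h | c
3 | 1
5 | 2
8 | 1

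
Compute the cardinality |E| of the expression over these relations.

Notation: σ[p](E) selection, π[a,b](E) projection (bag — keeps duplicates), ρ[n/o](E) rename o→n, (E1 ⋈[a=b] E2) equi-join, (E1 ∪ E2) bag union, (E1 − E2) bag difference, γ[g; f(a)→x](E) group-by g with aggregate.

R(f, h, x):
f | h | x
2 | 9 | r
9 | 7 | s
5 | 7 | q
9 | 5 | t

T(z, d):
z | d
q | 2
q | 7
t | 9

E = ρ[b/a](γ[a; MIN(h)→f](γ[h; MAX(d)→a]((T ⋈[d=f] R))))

Stepwise |·|:
  T → 3
  R → 4
  (T ⋈[d=f] R) → 3
  γ[h; MAX(d)→a]((T ⋈[d=f] R)) → 3
  γ[a; MIN(h)→f](γ[h; MAX(d)→a]((T ⋈[d=f] R))) → 2
  ρ[b/a](γ[a; MIN(h)→f](γ[h; MAX(d)→a]((T ⋈[d=f] R)))) → 2

|E| = 2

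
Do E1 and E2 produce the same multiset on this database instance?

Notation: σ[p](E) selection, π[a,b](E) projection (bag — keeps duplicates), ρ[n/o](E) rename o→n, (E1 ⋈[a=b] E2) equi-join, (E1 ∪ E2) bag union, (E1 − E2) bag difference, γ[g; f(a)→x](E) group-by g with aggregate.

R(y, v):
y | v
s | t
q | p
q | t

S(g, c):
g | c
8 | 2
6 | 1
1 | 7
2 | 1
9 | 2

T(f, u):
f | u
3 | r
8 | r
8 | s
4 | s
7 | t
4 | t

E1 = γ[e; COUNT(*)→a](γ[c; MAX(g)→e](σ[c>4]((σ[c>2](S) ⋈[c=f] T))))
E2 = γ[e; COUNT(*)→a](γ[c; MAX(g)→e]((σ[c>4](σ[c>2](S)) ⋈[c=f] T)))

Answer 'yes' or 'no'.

E1 subexpression sizes:
  S → 5
  σ[c>2](S) → 1
  T → 6
  (σ[c>2](S) ⋈[c=f] T) → 1
  σ[c>4]((σ[c>2](S) ⋈[c=f] T)) → 1
  γ[c; MAX(g)→e](σ[c>4]((σ[c>2](S) ⋈[c=f] T))) → 1
  γ[e; COUNT(*)→a](γ[c; MAX(g)→e](σ[c>4]((σ[c>2](S) ⋈[c=f] T)))) → 1
E2 subexpression sizes:
  S → 5
  σ[c>2](S) → 1
  σ[c>4](σ[c>2](S)) → 1
  T → 6
  (σ[c>4](σ[c>2](S)) ⋈[c=f] T) → 1
  γ[c; MAX(g)→e]((σ[c>4](σ[c>2](S)) ⋈[c=f] T)) → 1
  γ[e; COUNT(*)→a](γ[c; MAX(g)→e]((σ[c>4](σ[c>2](S)) ⋈[c=f] T))) → 1

E1 and E2 produce the same multiset:
e | a
1 | 1

yes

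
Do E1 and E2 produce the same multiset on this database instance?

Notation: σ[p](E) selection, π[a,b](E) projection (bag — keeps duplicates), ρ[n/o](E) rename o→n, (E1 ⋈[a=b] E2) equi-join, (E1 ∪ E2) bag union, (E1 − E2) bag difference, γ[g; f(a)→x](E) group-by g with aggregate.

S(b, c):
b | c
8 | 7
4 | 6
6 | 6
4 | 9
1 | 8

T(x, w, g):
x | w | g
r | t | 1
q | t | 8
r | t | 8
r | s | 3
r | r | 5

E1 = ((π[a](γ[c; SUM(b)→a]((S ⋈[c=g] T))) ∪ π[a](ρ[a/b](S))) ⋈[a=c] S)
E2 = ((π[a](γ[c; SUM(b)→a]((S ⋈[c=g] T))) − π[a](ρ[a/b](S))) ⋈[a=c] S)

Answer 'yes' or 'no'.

E1 subexpression sizes:
  S → 5
  T → 5
  (S ⋈[c=g] T) → 2
  γ[c; SUM(b)→a]((S ⋈[c=g] T)) → 1
  π[a](γ[c; SUM(b)→a]((S ⋈[c=g] T))) → 1
  S → 5
  ρ[a/b](S) → 5
  π[a](ρ[a/b](S)) → 5
  (π[a](γ[c; SUM(b)→a]((S ⋈[c=g] T))) ∪ π[a](ρ[a/b](S))) → 6
  S → 5
  ((π[a](γ[c; SUM(b)→a]((S ⋈[c=g] T))) ∪ π[a](ρ[a/b](S))) ⋈[a=c] S) → 3
E2 subexpression sizes:
  S → 5
  T → 5
  (S ⋈[c=g] T) → 2
  γ[c; SUM(b)→a]((S ⋈[c=g] T)) → 1
  π[a](γ[c; SUM(b)→a]((S ⋈[c=g] T))) → 1
  S → 5
  ρ[a/b](S) → 5
  π[a](ρ[a/b](S)) → 5
  (π[a](γ[c; SUM(b)→a]((S ⋈[c=g] T))) − π[a](ρ[a/b](S))) → 1
  S → 5
  ((π[a](γ[c; SUM(b)→a]((S ⋈[c=g] T))) − π[a](ρ[a/b](S))) ⋈[a=c] S) → 0

E1 result:
a | b | c
6 | 4 | 6
6 | 6 | 6
8 | 1 | 8
E2 result:
a | b | c
(0 rows)
Witness: (6, 6, 6) appears 1× in E1 but 0× in E2.

no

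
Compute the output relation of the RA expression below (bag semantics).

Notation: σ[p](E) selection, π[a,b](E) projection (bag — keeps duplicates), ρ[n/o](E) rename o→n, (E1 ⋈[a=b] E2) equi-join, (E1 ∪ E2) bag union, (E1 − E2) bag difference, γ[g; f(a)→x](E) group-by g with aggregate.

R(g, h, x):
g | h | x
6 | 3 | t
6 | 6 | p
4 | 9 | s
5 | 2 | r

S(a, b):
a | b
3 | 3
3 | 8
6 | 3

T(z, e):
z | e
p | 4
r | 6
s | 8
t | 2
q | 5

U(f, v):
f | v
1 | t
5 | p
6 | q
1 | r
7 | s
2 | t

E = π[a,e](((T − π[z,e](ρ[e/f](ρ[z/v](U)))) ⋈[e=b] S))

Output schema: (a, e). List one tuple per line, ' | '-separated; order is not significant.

Row counts bottom-up:
  T → 5
  U → 6
  ρ[z/v](U) → 6
  ρ[e/f](ρ[z/v](U)) → 6
  π[z,e](ρ[e/f](ρ[z/v](U))) → 6
  (T − π[z,e](ρ[e/f](ρ[z/v](U)))) → 4
  S → 3
  ((T − π[z,e](ρ[e/f](ρ[z/v](U)))) ⋈[e=b] S) → 1
  π[a,e](((T − π[z,e](ρ[e/f](ρ[z/v](U)))) ⋈[e=b] S)) → 1

== RESULT ==
a | e
3 | 8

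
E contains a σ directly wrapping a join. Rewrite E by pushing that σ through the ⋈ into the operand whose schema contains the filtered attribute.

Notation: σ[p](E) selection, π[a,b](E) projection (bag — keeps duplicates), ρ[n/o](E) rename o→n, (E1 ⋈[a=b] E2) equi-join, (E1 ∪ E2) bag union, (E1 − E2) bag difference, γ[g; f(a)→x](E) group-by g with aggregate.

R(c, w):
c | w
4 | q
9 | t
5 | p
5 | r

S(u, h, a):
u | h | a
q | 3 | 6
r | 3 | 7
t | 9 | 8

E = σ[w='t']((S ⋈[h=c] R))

σ filters on w, owned by the right side.
E' = (S ⋈[h=c] σ[w='t'](R))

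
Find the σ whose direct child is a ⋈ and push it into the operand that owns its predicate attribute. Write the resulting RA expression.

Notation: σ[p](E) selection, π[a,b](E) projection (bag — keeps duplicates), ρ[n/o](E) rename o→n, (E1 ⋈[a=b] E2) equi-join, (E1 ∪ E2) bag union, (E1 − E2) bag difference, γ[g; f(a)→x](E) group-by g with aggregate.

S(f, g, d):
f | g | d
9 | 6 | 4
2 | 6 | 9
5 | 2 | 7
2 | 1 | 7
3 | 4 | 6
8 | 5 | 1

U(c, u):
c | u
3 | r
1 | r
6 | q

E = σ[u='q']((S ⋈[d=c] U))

σ filters on u, owned by the right side.
E' = (S ⋈[d=c] σ[u='q'](U))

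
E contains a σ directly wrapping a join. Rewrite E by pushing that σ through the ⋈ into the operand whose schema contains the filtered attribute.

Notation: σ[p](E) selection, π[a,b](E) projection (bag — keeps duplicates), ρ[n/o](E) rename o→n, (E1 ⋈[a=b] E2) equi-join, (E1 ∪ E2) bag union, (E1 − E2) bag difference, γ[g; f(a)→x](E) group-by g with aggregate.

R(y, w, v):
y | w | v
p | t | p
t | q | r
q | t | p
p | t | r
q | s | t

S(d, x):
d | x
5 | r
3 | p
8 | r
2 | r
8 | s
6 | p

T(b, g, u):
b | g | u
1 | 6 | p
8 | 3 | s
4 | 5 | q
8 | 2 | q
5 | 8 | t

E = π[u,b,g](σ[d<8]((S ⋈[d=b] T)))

σ filters on d, owned by the left side.
E' = π[u,b,g]((σ[d<8](S) ⋈[d=b] T))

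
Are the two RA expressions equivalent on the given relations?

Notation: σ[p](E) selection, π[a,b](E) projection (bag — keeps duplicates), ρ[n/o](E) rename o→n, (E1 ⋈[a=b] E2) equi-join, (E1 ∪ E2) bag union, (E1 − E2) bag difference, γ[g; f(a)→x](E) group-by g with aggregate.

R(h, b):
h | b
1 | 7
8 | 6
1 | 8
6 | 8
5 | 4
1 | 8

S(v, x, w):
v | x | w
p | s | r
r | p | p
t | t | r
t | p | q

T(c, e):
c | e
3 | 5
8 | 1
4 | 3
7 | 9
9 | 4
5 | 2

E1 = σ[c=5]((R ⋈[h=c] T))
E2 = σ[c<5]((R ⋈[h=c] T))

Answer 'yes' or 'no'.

E1 subexpression sizes:
  R → 6
  T → 6
  (R ⋈[h=c] T) → 2
  σ[c=5]((R ⋈[h=c] T)) → 1
E2 subexpression sizes:
  R → 6
  T → 6
  (R ⋈[h=c] T) → 2
  σ[c<5]((R ⋈[h=c] T)) → 0

E1 result:
h | b | c | e
5 | 4 | 5 | 2
E2 result:
h | b | c | e
(0 rows)
Witness: (5, 4, 5, 2) appears 1× in E1 but 0× in E2.

no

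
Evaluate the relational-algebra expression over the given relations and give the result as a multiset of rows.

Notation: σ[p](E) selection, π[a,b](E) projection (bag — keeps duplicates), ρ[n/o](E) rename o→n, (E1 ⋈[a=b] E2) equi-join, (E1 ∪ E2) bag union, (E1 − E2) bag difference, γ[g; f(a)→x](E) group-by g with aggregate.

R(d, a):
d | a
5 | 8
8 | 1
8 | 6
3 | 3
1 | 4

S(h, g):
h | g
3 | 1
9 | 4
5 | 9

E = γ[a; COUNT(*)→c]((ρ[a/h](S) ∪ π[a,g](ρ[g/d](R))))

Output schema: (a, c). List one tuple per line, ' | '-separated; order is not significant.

Row counts bottom-up:
  S → 3
  ρ[a/h](S) → 3
  R → 5
  ρ[g/d](R) → 5
  π[a,g](ρ[g/d](R)) → 5
  (ρ[a/h](S) ∪ π[a,g](ρ[g/d](R))) → 8
  γ[a; COUNT(*)→c]((ρ[a/h](S) ∪ π[a,g](ρ[g/d](R)))) → 7

== RESULT ==
a | c
1 | 1
3 | 2
4 | 1
5 | 1
6 | 1
8 | 1
9 | 1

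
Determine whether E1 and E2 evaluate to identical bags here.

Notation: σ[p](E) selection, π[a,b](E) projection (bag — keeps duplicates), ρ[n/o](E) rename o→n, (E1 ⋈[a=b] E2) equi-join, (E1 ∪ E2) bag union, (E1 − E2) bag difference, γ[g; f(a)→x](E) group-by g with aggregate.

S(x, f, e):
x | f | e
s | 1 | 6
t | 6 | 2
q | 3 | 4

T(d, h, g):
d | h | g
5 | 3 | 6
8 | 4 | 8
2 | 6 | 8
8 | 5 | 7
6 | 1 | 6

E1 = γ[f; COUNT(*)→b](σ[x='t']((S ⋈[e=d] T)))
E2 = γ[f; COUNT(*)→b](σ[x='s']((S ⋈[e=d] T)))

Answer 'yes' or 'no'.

E1 subexpression sizes:
  S → 3
  T → 5
  (S ⋈[e=d] T) → 2
  σ[x='t']((S ⋈[e=d] T)) → 1
  γ[f; COUNT(*)→b](σ[x='t']((S ⋈[e=d] T))) → 1
E2 subexpression sizes:
  S → 3
  T → 5
  (S ⋈[e=d] T) → 2
  σ[x='s']((S ⋈[e=d] T)) → 1
  γ[f; COUNT(*)→b](σ[x='s']((S ⋈[e=d] T))) → 1

E1 result:
f | b
6 | 1
E2 result:
f | b
1 | 1
Witness: (6, 1) appears 1× in E1 but 0× in E2.

no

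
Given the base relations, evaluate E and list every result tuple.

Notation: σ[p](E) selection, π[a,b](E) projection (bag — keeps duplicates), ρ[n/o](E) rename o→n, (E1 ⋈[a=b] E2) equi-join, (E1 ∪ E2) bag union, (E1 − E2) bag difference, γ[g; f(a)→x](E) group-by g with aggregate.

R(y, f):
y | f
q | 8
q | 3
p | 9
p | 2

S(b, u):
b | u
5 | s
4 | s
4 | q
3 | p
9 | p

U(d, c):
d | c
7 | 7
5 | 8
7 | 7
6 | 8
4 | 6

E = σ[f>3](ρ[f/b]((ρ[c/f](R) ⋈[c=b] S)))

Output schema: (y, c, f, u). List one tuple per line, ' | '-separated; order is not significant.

Row counts bottom-up:
  R → 4
  ρ[c/f](R) → 4
  S → 5
  (ρ[c/f](R) ⋈[c=b] S) → 2
  ρ[f/b]((ρ[c/f](R) ⋈[c=b] S)) → 2
  σ[f>3](ρ[f/b]((ρ[c/f](R) ⋈[c=b] S))) → 1

== RESULT ==
y | c | f | u
p | 9 | 9 | p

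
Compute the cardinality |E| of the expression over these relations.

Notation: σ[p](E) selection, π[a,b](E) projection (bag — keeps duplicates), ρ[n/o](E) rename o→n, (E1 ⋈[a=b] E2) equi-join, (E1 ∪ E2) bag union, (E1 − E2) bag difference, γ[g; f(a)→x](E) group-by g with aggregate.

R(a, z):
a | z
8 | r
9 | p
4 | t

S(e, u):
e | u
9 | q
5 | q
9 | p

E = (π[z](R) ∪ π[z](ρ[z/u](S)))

Row counts bottom-up:
  R → 3
  π[z](R) → 3
  S → 3
  ρ[z/u](S) → 3
  π[z](ρ[z/u](S)) → 3
  (π[z](R) ∪ π[z](ρ[z/u](S))) → 6

|E| = 6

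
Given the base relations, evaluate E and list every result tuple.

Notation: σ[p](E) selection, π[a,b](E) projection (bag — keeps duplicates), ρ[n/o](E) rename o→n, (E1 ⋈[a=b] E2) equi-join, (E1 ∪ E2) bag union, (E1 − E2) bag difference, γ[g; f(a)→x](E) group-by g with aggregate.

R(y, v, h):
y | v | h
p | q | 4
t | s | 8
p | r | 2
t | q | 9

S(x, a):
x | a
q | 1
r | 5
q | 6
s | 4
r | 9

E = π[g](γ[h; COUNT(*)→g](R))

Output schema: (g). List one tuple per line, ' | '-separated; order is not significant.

Stepwise |·|:
  R → 4
  γ[h; COUNT(*)→g](R) → 4
  π[g](γ[h; COUNT(*)→g](R)) → 4

== RESULT ==
g
1
1
1
1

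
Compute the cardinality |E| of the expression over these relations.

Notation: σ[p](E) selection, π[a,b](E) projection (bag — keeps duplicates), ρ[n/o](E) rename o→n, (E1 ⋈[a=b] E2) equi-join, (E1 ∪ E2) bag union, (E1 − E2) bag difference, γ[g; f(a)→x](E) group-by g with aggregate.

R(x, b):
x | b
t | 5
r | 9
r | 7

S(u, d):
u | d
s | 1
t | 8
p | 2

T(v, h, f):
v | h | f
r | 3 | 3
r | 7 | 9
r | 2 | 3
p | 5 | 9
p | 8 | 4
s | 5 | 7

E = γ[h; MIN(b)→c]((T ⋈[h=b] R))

Stepwise |·|:
  T → 6
  R → 3
  (T ⋈[h=b] R) → 3
  γ[h; MIN(b)→c]((T ⋈[h=b] R)) → 2

|E| = 2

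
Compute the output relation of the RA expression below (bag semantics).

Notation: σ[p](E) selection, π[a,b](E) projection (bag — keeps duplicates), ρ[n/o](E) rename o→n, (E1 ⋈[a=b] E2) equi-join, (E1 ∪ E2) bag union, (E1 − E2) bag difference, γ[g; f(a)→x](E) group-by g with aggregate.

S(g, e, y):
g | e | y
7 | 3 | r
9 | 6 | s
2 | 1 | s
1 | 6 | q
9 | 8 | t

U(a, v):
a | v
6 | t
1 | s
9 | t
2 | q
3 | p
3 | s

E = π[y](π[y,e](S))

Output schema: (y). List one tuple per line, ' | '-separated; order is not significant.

Stepwise |·|:
  S → 5
  π[y,e](S) → 5
  π[y](π[y,e](S)) → 5

== RESULT ==
y
q
r
s
s
t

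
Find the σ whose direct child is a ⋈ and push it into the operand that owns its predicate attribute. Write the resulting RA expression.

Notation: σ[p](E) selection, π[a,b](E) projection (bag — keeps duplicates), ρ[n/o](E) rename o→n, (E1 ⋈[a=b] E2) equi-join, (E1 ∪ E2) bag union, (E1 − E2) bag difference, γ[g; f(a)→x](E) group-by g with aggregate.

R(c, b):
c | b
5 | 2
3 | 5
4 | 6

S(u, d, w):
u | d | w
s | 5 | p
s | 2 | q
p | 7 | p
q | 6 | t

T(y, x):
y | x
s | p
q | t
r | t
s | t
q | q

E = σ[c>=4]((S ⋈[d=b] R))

σ filters on c, owned by the right side.
E' = (S ⋈[d=b] σ[c>=4](R))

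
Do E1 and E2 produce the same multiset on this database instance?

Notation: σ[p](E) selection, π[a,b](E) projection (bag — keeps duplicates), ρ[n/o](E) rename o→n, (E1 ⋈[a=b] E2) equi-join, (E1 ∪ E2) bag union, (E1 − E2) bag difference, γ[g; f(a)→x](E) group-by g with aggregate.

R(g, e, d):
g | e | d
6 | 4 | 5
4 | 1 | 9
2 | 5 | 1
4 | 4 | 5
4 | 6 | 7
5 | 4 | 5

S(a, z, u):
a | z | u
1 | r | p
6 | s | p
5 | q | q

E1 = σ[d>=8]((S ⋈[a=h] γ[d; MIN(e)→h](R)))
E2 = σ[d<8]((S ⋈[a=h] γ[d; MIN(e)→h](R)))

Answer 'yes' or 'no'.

E1 stepwise |·|:
  S → 3
  R → 6
  γ[d; MIN(e)→h](R) → 4
  (S ⋈[a=h] γ[d; MIN(e)→h](R)) → 3
  σ[d>=8]((S ⋈[a=h] γ[d; MIN(e)→h](R))) → 1
E2 stepwise |·|:
  S → 3
  R → 6
  γ[d; MIN(e)→h](R) → 4
  (S ⋈[a=h] γ[d; MIN(e)→h](R)) → 3
  σ[d<8]((S ⋈[a=h] γ[d; MIN(e)→h](R))) → 2

E1 result:
a | z | u | d | h
1 | r | p | 9 | 1
E2 result:
a | z | u | d | h
5 | q | q | 1 | 5
6 | s | p | 7 | 6
Witness: (1, 'r', 'p', 9, 1) appears 1× in E1 but 0× in E2.

no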